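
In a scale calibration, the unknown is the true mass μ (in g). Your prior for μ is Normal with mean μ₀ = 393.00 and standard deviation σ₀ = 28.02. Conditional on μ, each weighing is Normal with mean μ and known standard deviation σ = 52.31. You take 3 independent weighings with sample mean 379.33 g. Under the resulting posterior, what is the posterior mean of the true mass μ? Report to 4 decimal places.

386.6764

For Normal data with known variance σ², a Normal(μ₀, σ₀²) prior on μ is conjugate. Posterior precision = 1/σ₀² + n/σ²; posterior mean is the precision-weighted average of μ₀ and x̄.
n·x̄ = 3·379.33 = 1137.99.
σ₀² = 28.02² = 785.1204, σ² = 52.31² = 2736.3361; σ² + n·σ₀² = 2736.3361 + 3·785.1204 = 5091.6973.
Posterior mean = (μ₀/σ₀² + n·x̄/σ²)/(1/σ₀² + n/σ²) = (σ²·μ₀ + σ₀²·n·x̄)/(σ² + n·σ₀²) = (2736.3361·393.00 + 785.1204·1137.99)/5091.6973 = 1968839.251296/5091.6973 = 386.6764.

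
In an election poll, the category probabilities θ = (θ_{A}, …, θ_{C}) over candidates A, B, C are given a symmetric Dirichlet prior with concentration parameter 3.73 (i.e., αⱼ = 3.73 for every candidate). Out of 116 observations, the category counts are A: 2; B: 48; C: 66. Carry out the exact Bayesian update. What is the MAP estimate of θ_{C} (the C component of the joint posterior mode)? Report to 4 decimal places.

The Dirichlet prior is conjugate to the Multinomial likelihood: each posterior αⱼ = prior αⱼ + observed count nⱼ.
Posterior concentration: (5.73, 51.73, 69.73), total = 127.19.
Joint mode component: (α_{C}−1)/(Σα−K) = 68.73/124.19 = 0.5534.

0.5534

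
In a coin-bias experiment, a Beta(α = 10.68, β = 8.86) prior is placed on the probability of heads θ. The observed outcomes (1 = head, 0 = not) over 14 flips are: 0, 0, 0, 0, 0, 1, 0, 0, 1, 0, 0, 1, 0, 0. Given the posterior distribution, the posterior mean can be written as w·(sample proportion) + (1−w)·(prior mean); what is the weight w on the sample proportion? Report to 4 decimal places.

0.4174

The Beta prior is conjugate to a Binomial/Bernoulli likelihood; the update adds successes to α and failures to β.
Posterior mean = (α₀+k)/(α₀+β₀+n) = [n/(α₀+β₀+n)]·(k/n) + [(α₀+β₀)/(α₀+β₀+n)]·α₀/(α₀+β₀), so only n and the prior enter the weight.
The weight on the data is w = n/(α₀+β₀+n) = 14/(10.68+8.86+14) = 14/33.54 = 0.4174.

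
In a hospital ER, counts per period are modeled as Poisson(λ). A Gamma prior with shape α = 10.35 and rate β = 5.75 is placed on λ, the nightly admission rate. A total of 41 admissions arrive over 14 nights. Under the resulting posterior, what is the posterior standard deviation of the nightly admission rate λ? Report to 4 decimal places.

0.3628

With a Gamma(shape α, rate β) prior, the Poisson likelihood is conjugate: the posterior is Gamma(α + ΣXᵢ, β + n).
Posterior: Gamma(α+S, β+n) = Gamma(10.35+41, 5.75+14) = Gamma(51.35, 19.75).
SD = √α/β = √51.35/19.75 = 0.3628.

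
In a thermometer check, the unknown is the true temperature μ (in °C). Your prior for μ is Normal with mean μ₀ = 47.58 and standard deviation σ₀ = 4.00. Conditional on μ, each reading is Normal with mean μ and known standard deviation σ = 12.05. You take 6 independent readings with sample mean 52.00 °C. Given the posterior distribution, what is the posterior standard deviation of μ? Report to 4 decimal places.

For Normal data with known variance σ², a Normal(μ₀, σ₀²) prior on μ is conjugate. Posterior precision = 1/σ₀² + n/σ²; posterior mean is the precision-weighted average of μ₀ and x̄.
σ₀² = 4.00² = 16, σ² = 12.05² = 145.2025; σ² + n·σ₀² = 145.2025 + 6·16 = 241.2025.
Posterior precision = 1/σ₀² + n/σ² = 1/16 + 6/145.2025 = (σ² + n·σ₀²)/(σ₀²σ²) = 241.2025/(16·145.2025); posterior variance σₙ² = σ₀²σ²/(σ² + n·σ₀²) = 16·145.2025/241.2025 = 9.631907.
Posterior SD = √σₙ² = √(16·145.2025/241.2025) = 3.1035.

3.1035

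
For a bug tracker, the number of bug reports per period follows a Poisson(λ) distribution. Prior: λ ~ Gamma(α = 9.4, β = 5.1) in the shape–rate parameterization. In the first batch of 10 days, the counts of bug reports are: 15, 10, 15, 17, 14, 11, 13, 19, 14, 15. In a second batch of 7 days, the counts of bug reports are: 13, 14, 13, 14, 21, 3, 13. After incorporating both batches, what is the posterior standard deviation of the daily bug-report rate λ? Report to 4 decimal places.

With a Gamma(shape α, rate β) prior, the Poisson likelihood is conjugate: the posterior is Gamma(α + ΣXᵢ, β + n).
Batch 1: sum of counts S = 143 over n = 10 days.
After batch 1: Gamma(α+S, β+n) = Gamma(9.4+143, 5.1+10) = Gamma(152.4, 15.1).
Batch 2: sum of counts S = 91 over n = 7 days.
After batch 2: Gamma(α+S, β+n) = Gamma(152.4+91, 15.1+7) = Gamma(243.4, 22.1).
SD = √α/β = √243.4/22.1 = 0.7059.

0.7059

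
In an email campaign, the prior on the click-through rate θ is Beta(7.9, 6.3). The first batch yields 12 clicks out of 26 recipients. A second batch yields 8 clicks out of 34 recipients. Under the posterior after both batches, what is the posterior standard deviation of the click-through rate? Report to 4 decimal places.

0.0559

The Beta prior is conjugate to a Binomial/Bernoulli likelihood; the update adds successes to α and failures to β.
After batch 1: Beta(7.9+12, 6.3+14) = Beta(19.9, 20.3).
After batch 2: Beta(19.9+8, 20.3+26) = Beta(27.9, 46.3).
Var = αβ/((α+β)²(α+β+1)) = 27.9·46.3/(74.2²·75.2) = 0.00312004; SD = √0.00312004 = 0.0559.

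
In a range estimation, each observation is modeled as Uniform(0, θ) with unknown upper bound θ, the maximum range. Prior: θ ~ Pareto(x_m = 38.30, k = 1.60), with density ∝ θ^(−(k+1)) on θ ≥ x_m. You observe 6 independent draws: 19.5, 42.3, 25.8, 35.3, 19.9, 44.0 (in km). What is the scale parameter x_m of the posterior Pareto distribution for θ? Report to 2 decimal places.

A Pareto(scale x_m, shape k) prior on the upper bound θ of Uniform(0, θ) is conjugate: posterior is Pareto(max(x_m, max xᵢ), k + n).
Sample maximum = 44.0; prior scale x_m = 38.30 → posterior scale = max = 44.00.
Posterior shape = 1.60 + 6 = 7.60.
Posterior scale x_m = 44.00.

44.00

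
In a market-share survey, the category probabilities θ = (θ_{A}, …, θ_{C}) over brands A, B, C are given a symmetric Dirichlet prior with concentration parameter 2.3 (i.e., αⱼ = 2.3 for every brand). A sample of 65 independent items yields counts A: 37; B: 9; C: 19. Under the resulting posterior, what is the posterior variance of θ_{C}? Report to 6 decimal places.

0.002860

The Dirichlet prior is conjugate to the Multinomial likelihood: each posterior αⱼ = prior αⱼ + observed count nⱼ.
Posterior concentration: (39.3, 11.3, 21.3), total = 71.9.
Var[θ_j] = α_j(Σα−α_j)/((Σα)²(Σα+1)) = 21.3·50.6/(71.9²·72.9) = 0.002860.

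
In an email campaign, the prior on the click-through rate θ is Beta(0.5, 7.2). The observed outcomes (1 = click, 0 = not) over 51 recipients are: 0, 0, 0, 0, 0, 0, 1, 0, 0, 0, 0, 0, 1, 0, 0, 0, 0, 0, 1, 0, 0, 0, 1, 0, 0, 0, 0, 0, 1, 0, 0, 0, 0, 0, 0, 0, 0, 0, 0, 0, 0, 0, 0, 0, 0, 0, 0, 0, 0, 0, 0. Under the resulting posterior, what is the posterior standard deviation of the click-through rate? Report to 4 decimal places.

The Beta prior is conjugate to a Binomial/Bernoulli likelihood; the update adds successes to α and failures to β.
Posterior: Beta(α+k, β+n−k) = Beta(0.5+5, 7.2+46) = Beta(5.5, 53.2).
Var = αβ/((α+β)²(α+β+1)) = 5.5·53.2/(58.7²·59.7) = 0.00142241; SD = √0.00142241 = 0.0377.

0.0377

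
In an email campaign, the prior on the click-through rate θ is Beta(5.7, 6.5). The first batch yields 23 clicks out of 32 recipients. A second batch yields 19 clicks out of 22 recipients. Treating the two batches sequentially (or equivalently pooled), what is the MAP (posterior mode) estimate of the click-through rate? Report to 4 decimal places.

The Beta prior is conjugate to a Binomial/Bernoulli likelihood; the update adds successes to α and failures to β.
After batch 1: Beta(5.7+23, 6.5+9) = Beta(28.7, 15.5).
After batch 2: Beta(28.7+19, 15.5+3) = Beta(47.7, 18.5).
Mode of Beta(a,b) for a,b>1 is (a−1)/(a+b−2) = 46.7/64.2 = 0.7274.

0.7274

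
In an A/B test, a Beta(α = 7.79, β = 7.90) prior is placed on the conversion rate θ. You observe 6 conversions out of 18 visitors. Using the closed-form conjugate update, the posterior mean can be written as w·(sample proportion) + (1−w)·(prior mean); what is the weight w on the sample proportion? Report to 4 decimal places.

The Beta prior is conjugate to a Binomial/Bernoulli likelihood; the update adds successes to α and failures to β.
Posterior mean = (α₀+k)/(α₀+β₀+n) = [n/(α₀+β₀+n)]·(k/n) + [(α₀+β₀)/(α₀+β₀+n)]·α₀/(α₀+β₀), so only n and the prior enter the weight.
The weight on the data is w = n/(α₀+β₀+n) = 18/(7.79+7.90+18) = 18/33.69 = 0.5343.

0.5343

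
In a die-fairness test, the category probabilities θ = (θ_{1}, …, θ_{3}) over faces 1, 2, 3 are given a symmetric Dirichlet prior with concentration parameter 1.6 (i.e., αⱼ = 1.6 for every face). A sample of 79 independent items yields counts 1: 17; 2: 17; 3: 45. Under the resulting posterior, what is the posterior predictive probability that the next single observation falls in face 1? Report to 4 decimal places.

The Dirichlet prior is conjugate to the Multinomial likelihood: each posterior αⱼ = prior αⱼ + observed count nⱼ.
Posterior concentration: (18.6, 18.6, 46.6), total = 83.8.
P(next = 1 | data) = α_{1}/Σα = 0.2220.

0.2220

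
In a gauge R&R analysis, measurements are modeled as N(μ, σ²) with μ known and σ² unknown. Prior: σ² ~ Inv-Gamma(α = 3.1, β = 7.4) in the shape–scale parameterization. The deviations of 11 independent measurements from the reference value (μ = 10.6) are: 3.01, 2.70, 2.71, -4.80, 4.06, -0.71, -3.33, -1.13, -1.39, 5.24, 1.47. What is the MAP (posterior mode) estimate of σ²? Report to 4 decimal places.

6.3770

With known mean μ and an Inverse-Gamma(α, β) prior on σ², the Normal likelihood is conjugate: posterior is Inv-Gamma(α + n/2, β + Σ(xᵢ−μ)²/2).
Σ(xᵢ−μ)² = (3.01)² + (2.70)² + (2.71)² + (-4.80)² + (4.06)² + (-0.71)² + (-3.33)² + (-1.13)² + (-1.39)² + (5.24)² + (1.47)² = 107.6383.
Posterior: Inv-Gamma(3.1 + 11/2, 7.4 + 107.6383/2) = Inv-Gamma(8.60, 61.21915).
Mode = β/(α+1) = 61.21915/9.60 = 6.3770.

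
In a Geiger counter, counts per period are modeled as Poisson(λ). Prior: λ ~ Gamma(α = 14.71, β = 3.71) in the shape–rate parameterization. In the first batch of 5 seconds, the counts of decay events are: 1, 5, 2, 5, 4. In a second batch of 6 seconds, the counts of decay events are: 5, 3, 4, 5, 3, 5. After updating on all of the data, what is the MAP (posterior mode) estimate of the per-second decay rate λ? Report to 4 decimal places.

With a Gamma(shape α, rate β) prior, the Poisson likelihood is conjugate: the posterior is Gamma(α + ΣXᵢ, β + n).
Batch 1: sum of counts S = 17 over n = 5 seconds.
After batch 1: Gamma(α+S, β+n) = Gamma(14.71+17, 3.71+5) = Gamma(31.71, 8.71).
Batch 2: sum of counts S = 25 over n = 6 seconds.
After batch 2: Gamma(α+S, β+n) = Gamma(31.71+25, 8.71+6) = Gamma(56.71, 14.71).
Mode of Gamma(α,β) for α≥1 is (α−1)/β = 55.71/14.71 = 3.7872.

3.7872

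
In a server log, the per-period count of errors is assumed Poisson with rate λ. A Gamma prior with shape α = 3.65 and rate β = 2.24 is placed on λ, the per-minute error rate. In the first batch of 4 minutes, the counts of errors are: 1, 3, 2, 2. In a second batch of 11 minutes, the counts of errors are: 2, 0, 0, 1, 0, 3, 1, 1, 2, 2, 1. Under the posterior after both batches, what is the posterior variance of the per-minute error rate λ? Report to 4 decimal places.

With a Gamma(shape α, rate β) prior, the Poisson likelihood is conjugate: the posterior is Gamma(α + ΣXᵢ, β + n).
Batch 1: sum of counts S = 8 over n = 4 minutes.
After batch 1: Gamma(α+S, β+n) = Gamma(3.65+8, 2.24+4) = Gamma(11.65, 6.24).
Batch 2: sum of counts S = 13 over n = 11 minutes.
After batch 2: Gamma(α+S, β+n) = Gamma(11.65+13, 6.24+11) = Gamma(24.65, 17.24).
Var = α/β² = 24.65/17.24² = 0.0829.

0.0829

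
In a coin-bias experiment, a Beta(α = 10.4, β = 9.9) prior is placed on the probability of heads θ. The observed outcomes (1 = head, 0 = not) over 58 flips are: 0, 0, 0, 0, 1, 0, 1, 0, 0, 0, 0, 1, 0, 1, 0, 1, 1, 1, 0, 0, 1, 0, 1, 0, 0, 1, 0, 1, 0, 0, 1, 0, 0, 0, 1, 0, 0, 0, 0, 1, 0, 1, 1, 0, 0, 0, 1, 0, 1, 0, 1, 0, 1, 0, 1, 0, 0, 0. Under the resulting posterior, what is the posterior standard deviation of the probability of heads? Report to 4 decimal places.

0.0550

The Beta prior is conjugate to a Binomial/Bernoulli likelihood; the update adds successes to α and failures to β.
Posterior: Beta(α+k, β+n−k) = Beta(10.4+21, 9.9+37) = Beta(31.4, 46.9).
Var = αβ/((α+β)²(α+β+1)) = 31.4·46.9/(78.3²·79.3) = 0.00302905; SD = √0.00302905 = 0.0550.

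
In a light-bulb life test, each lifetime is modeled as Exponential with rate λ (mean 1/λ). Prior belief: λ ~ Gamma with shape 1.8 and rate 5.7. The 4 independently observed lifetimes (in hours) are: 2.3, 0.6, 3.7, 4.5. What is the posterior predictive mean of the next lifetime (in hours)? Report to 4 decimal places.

3.5000

With a Gamma(shape α, rate β) prior on the exponential rate λ, the posterior after n observations with total T = Σxᵢ is Gamma(α+n, β+T).
Sum of observations T = 11.1 hours; n = 4.
Posterior: Gamma(1.8+4, 5.7+11.1) = Gamma(5.8, 16.8).
The predictive distribution for the next observation is Lomax; its mean is β/(α−1) = 16.8/4.8 = 3.5000.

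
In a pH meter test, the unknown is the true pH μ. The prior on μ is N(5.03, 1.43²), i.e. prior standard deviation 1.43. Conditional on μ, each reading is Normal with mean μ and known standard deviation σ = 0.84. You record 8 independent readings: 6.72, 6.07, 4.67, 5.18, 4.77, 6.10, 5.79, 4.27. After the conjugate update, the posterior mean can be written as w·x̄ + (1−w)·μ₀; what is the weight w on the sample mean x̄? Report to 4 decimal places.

0.9587

For Normal data with known variance σ², a Normal(μ₀, σ₀²) prior on μ is conjugate. Posterior precision = 1/σ₀² + n/σ²; posterior mean is the precision-weighted average of μ₀ and x̄.
σ₀² = 1.43² = 2.0449, σ² = 0.84² = 0.7056. Prior precision 1/σ₀² = 1/2.0449; data precision n/σ² = 8/0.7056.
w = (n/σ²)/(1/σ₀² + n/σ²) = n·σ₀²/(σ² + n·σ₀²) = 8·2.0449/(0.7056 + 8·2.0449) = 16.3592/17.0648 = 0.9587.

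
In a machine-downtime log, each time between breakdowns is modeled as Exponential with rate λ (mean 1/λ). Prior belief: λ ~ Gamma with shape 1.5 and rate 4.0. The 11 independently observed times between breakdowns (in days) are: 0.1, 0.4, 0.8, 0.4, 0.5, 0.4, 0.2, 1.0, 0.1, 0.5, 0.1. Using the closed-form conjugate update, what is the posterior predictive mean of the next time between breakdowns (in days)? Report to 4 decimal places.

0.7391

With a Gamma(shape α, rate β) prior on the exponential rate λ, the posterior after n observations with total T = Σxᵢ is Gamma(α+n, β+T).
Sum of observations T = 4.5 days; n = 11.
Posterior: Gamma(1.5+11, 4.0+4.5) = Gamma(12.5, 8.5).
The predictive distribution for the next observation is Lomax; its mean is β/(α−1) = 8.5/11.5 = 0.7391.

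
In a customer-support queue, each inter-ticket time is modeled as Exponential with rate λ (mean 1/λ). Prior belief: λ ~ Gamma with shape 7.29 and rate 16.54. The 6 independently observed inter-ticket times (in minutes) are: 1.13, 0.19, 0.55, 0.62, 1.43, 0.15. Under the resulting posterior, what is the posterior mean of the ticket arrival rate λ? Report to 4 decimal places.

0.6448

With a Gamma(shape α, rate β) prior on the exponential rate λ, the posterior after n observations with total T = Σxᵢ is Gamma(α+n, β+T).
Sum of observations T = 4.07 minutes; n = 6.
Posterior: Gamma(7.29+6, 16.54+4.07) = Gamma(13.29, 20.61).
Posterior mean of λ = α/β = 13.29/20.61 = 0.6448.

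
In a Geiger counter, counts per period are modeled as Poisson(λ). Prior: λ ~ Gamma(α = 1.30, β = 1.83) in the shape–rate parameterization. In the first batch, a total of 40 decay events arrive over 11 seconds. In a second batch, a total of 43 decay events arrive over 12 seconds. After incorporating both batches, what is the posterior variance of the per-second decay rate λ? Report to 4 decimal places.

0.1367

With a Gamma(shape α, rate β) prior, the Poisson likelihood is conjugate: the posterior is Gamma(α + ΣXᵢ, β + n).
After batch 1: Gamma(α+S, β+n) = Gamma(1.30+40, 1.83+11) = Gamma(41.30, 12.83).
After batch 2: Gamma(α+S, β+n) = Gamma(41.30+43, 12.83+12) = Gamma(84.30, 24.83).
Var = α/β² = 84.30/24.83² = 0.1367.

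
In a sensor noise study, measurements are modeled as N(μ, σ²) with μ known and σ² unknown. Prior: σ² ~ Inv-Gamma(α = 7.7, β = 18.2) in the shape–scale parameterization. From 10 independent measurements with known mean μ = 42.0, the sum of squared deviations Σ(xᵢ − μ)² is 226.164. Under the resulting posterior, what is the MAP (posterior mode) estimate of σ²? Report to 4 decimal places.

9.5826

With known mean μ and an Inverse-Gamma(α, β) prior on σ², the Normal likelihood is conjugate: posterior is Inv-Gamma(α + n/2, β + Σ(xᵢ−μ)²/2).
Posterior: Inv-Gamma(7.7 + 10/2, 18.2 + 226.164/2) = Inv-Gamma(12.70, 131.2820).
Mode = β/(α+1) = 131.2820/13.70 = 9.5826.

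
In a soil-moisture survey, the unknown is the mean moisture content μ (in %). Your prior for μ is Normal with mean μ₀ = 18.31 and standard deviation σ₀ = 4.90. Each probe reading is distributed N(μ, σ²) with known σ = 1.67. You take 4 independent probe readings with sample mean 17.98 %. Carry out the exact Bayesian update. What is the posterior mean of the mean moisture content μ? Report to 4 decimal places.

17.9893

For Normal data with known variance σ², a Normal(μ₀, σ₀²) prior on μ is conjugate. Posterior precision = 1/σ₀² + n/σ²; posterior mean is the precision-weighted average of μ₀ and x̄.
n·x̄ = 4·17.98 = 71.92.
σ₀² = 4.90² = 24.01, σ² = 1.67² = 2.7889; σ² + n·σ₀² = 2.7889 + 4·24.01 = 98.8289.
Posterior mean = (μ₀/σ₀² + n·x̄/σ²)/(1/σ₀² + n/σ²) = (σ²·μ₀ + σ₀²·n·x̄)/(σ² + n·σ₀²) = (2.7889·18.31 + 24.01·71.92)/98.8289 = 1777.863959/98.8289 = 17.9893.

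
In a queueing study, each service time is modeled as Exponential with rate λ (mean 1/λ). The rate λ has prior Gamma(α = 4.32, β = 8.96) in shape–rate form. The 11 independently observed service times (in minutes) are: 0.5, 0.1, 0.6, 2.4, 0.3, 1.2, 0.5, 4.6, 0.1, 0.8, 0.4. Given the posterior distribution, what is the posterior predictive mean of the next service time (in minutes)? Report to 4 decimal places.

With a Gamma(shape α, rate β) prior on the exponential rate λ, the posterior after n observations with total T = Σxᵢ is Gamma(α+n, β+T).
Sum of observations T = 11.5 minutes; n = 11.
Posterior: Gamma(4.32+11, 8.96+11.5) = Gamma(15.32, 20.46).
The predictive distribution for the next observation is Lomax; its mean is β/(α−1) = 20.46/14.32 = 1.4288.

1.4288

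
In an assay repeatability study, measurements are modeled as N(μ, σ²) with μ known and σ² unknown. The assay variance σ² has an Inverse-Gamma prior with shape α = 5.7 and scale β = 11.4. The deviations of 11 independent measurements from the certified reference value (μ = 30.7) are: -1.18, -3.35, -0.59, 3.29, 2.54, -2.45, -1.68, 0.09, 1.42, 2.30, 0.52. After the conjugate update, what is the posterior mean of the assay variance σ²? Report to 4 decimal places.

3.4043

With known mean μ and an Inverse-Gamma(α, β) prior on σ², the Normal likelihood is conjugate: posterior is Inv-Gamma(α + n/2, β + Σ(xᵢ−μ)²/2).
Σ(xᵢ−μ)² = (-1.18)² + (-3.35)² + (-0.59)² + (3.29)² + (2.54)² + (-2.45)² + (-1.68)² + (0.09)² + (1.42)² + (2.30)² + (0.52)² = 46.6485.
Posterior: Inv-Gamma(5.7 + 11/2, 11.4 + 46.6485/2) = Inv-Gamma(11.20, 34.72425).
E[σ²|data] = β/(α−1) = 34.72425/10.20 = 3.4043.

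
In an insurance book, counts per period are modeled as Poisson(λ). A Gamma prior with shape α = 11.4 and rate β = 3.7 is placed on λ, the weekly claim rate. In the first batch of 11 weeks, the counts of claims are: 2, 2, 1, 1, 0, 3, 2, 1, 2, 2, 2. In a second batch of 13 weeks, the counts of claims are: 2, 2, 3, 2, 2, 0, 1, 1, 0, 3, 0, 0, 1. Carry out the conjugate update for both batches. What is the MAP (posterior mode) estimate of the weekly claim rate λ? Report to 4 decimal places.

1.6390

With a Gamma(shape α, rate β) prior, the Poisson likelihood is conjugate: the posterior is Gamma(α + ΣXᵢ, β + n).
Batch 1: sum of counts S = 18 over n = 11 weeks.
After batch 1: Gamma(α+S, β+n) = Gamma(11.4+18, 3.7+11) = Gamma(29.4, 14.7).
Batch 2: sum of counts S = 17 over n = 13 weeks.
After batch 2: Gamma(α+S, β+n) = Gamma(29.4+17, 14.7+13) = Gamma(46.4, 27.7).
Mode of Gamma(α,β) for α≥1 is (α−1)/β = 45.4/27.7 = 1.6390.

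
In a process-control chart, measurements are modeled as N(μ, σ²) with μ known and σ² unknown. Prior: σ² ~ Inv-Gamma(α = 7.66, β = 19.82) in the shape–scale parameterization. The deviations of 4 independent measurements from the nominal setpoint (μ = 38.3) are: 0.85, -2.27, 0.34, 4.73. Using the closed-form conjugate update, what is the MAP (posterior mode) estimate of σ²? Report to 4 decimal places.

With known mean μ and an Inverse-Gamma(α, β) prior on σ², the Normal likelihood is conjugate: posterior is Inv-Gamma(α + n/2, β + Σ(xᵢ−μ)²/2).
Σ(xᵢ−μ)² = (0.85)² + (-2.27)² + (0.34)² + (4.73)² = 28.3639.
Posterior: Inv-Gamma(7.66 + 4/2, 19.82 + 28.3639/2) = Inv-Gamma(9.66, 34.00195).
Mode = β/(α+1) = 34.00195/10.66 = 3.1897.

3.1897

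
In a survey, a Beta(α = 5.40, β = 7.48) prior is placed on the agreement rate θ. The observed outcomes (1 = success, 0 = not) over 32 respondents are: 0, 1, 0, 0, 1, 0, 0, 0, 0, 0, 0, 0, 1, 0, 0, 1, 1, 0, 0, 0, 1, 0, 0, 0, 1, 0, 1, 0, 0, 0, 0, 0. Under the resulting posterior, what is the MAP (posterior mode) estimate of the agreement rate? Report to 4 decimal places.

0.2892

The Beta prior is conjugate to a Binomial/Bernoulli likelihood; the update adds successes to α and failures to β.
Posterior: Beta(α+k, β+n−k) = Beta(5.40+8, 7.48+24) = Beta(13.40, 31.48).
Mode of Beta(a,b) for a,b>1 is (a−1)/(a+b−2) = 12.40/42.88 = 0.2892.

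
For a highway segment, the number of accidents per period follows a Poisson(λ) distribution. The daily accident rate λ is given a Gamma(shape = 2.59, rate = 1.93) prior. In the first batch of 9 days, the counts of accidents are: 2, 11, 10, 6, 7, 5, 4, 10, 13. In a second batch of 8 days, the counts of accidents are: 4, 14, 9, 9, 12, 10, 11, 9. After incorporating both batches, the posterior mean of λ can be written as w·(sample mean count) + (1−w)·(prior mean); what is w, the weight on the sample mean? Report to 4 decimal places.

With a Gamma(shape α, rate β) prior, the Poisson likelihood is conjugate: the posterior is Gamma(α + ΣXᵢ, β + n).
Total number of days: n = 9 + 8 = 17.
Posterior mean = (α₀+S)/(β₀+n) = [n/(β₀+n)]·(S/n) + [β₀/(β₀+n)]·(α₀/β₀), so only n and β₀ enter the weight.
Weight on data w = n/(β₀+n) = 17/(1.93+17) = 17/18.93 = 0.8980.

0.8980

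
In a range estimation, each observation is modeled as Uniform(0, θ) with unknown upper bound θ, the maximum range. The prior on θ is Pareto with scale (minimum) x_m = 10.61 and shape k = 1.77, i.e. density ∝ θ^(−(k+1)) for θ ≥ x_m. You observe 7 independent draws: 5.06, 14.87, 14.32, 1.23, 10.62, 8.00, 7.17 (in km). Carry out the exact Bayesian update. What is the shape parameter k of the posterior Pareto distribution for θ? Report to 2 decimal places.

A Pareto(scale x_m, shape k) prior on the upper bound θ of Uniform(0, θ) is conjugate: posterior is Pareto(max(x_m, max xᵢ), k + n).
Sample maximum = 14.87; prior scale x_m = 10.61 → posterior scale = max = 14.87.
Posterior shape = 1.77 + 7 = 8.77.
Posterior shape k = 8.77.

8.77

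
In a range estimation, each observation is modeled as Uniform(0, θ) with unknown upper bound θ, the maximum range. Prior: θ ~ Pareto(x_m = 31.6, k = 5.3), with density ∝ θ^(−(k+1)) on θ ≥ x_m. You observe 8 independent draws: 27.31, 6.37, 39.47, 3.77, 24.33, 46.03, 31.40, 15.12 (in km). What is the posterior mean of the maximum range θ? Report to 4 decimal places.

A Pareto(scale x_m, shape k) prior on the upper bound θ of Uniform(0, θ) is conjugate: posterior is Pareto(max(x_m, max xᵢ), k + n).
Sample maximum = 46.03; prior scale x_m = 31.6 → posterior scale = max = 46.03.
Posterior shape = 5.3 + 8 = 13.3.
E[θ|data] = k·x_m/(k−1) = 13.3·46.03/12.3 = 49.7723.

49.7723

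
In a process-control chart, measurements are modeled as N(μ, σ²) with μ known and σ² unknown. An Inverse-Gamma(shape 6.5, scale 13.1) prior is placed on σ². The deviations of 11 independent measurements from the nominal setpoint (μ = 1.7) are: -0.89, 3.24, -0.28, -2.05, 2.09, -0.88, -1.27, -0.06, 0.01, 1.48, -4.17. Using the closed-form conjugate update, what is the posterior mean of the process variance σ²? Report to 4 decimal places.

With known mean μ and an Inverse-Gamma(α, β) prior on σ², the Normal likelihood is conjugate: posterior is Inv-Gamma(α + n/2, β + Σ(xᵢ−μ)²/2).
Σ(xᵢ−μ)² = (-0.89)² + (3.24)² + (-0.28)² + (-2.05)² + (2.09)² + (-0.88)² + (-1.27)² + (-0.06)² + (0.01)² + (1.48)² + (-4.17)² = 41.9090.
Posterior: Inv-Gamma(6.5 + 11/2, 13.1 + 41.9090/2) = Inv-Gamma(12.00, 34.05450).
E[σ²|data] = β/(α−1) = 34.05450/11.00 = 3.0959.

3.0959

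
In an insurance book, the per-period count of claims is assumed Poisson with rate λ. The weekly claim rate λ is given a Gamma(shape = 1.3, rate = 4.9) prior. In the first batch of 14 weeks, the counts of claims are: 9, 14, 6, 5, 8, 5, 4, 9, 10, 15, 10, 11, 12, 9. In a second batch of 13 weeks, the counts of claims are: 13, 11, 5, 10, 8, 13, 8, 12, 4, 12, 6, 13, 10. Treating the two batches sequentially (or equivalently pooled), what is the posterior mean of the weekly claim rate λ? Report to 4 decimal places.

With a Gamma(shape α, rate β) prior, the Poisson likelihood is conjugate: the posterior is Gamma(α + ΣXᵢ, β + n).
Batch 1: sum of counts S = 127 over n = 14 weeks.
After batch 1: Gamma(α+S, β+n) = Gamma(1.3+127, 4.9+14) = Gamma(128.3, 18.9).
Batch 2: sum of counts S = 125 over n = 13 weeks.
After batch 2: Gamma(α+S, β+n) = Gamma(128.3+125, 18.9+13) = Gamma(253.3, 31.9).
Posterior mean = α/β = 253.3/31.9 = 7.9404.

7.9404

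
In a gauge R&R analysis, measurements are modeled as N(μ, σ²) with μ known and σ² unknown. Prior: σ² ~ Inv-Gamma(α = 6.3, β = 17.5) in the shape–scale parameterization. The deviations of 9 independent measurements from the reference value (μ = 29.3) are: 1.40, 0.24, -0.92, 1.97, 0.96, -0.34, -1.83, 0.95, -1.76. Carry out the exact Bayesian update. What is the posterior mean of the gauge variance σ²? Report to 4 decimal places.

With known mean μ and an Inverse-Gamma(α, β) prior on σ², the Normal likelihood is conjugate: posterior is Inv-Gamma(α + n/2, β + Σ(xᵢ−μ)²/2).
Σ(xᵢ−μ)² = (1.40)² + (0.24)² + (-0.92)² + (1.97)² + (0.96)² + (-0.34)² + (-1.83)² + (0.95)² + (-1.76)² = 15.1311.
Posterior: Inv-Gamma(6.3 + 9/2, 17.5 + 15.1311/2) = Inv-Gamma(10.80, 25.06555).
E[σ²|data] = β/(α−1) = 25.06555/9.80 = 2.5577.

2.5577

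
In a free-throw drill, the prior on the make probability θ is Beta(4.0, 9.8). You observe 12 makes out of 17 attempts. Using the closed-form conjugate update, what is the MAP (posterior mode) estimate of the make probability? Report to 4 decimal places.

The Beta prior is conjugate to a Binomial/Bernoulli likelihood; the update adds successes to α and failures to β.
Posterior: Beta(α+k, β+n−k) = Beta(4.0+12, 9.8+5) = Beta(16.0, 14.8).
Mode of Beta(a,b) for a,b>1 is (a−1)/(a+b−2) = 15.0/28.8 = 0.5208.

0.5208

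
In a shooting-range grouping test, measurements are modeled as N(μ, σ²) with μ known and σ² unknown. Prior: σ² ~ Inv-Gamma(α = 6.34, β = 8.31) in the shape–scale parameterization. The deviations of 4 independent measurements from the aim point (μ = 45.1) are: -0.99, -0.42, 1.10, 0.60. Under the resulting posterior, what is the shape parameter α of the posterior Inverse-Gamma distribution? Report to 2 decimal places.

8.34

With known mean μ and an Inverse-Gamma(α, β) prior on σ², the Normal likelihood is conjugate: posterior is Inv-Gamma(α + n/2, β + Σ(xᵢ−μ)²/2).
Σ(xᵢ−μ)² = (-0.99)² + (-0.42)² + (1.10)² + (0.60)² = 2.7265.
Posterior: Inv-Gamma(6.34 + 4/2, 8.31 + 2.7265/2) = Inv-Gamma(8.34, 9.67325).
Posterior α = 8.34.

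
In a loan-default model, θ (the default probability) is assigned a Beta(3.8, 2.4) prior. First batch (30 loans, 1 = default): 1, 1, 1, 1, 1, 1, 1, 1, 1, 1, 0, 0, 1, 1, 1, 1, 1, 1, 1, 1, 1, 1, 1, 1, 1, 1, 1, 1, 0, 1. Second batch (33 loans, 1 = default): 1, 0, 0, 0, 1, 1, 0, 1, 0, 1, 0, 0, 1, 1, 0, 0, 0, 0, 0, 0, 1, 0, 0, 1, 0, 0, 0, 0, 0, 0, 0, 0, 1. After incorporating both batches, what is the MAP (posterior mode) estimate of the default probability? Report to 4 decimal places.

The Beta prior is conjugate to a Binomial/Bernoulli likelihood; the update adds successes to α and failures to β.
After batch 1: Beta(3.8+27, 2.4+3) = Beta(30.8, 5.4).
After batch 2: Beta(30.8+10, 5.4+23) = Beta(40.8, 28.4).
Mode of Beta(a,b) for a,b>1 is (a−1)/(a+b−2) = 39.8/67.2 = 0.5923.

0.5923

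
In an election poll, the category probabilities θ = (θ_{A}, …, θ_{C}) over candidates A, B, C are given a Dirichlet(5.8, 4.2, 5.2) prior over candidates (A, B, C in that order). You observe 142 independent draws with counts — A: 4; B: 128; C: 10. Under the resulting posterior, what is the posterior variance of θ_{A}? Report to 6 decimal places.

0.000369

The Dirichlet prior is conjugate to the Multinomial likelihood: each posterior αⱼ = prior αⱼ + observed count nⱼ.
Posterior concentration: (9.8, 132.2, 15.2), total = 157.2.
Var[θ_j] = α_j(Σα−α_j)/((Σα)²(Σα+1)) = 9.8·147.4/(157.2²·158.2) = 0.000369.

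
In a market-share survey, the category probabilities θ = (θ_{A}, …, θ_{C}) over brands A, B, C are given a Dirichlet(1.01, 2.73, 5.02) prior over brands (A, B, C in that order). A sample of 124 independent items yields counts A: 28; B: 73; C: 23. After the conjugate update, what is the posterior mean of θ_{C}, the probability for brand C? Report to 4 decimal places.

The Dirichlet prior is conjugate to the Multinomial likelihood: each posterior αⱼ = prior αⱼ + observed count nⱼ.
Posterior concentration: (29.01, 75.73, 28.02), total = 132.76.
E[θ_{C}|data] = α_{C}/Σα = 28.02/132.76 = 0.2111.

0.2111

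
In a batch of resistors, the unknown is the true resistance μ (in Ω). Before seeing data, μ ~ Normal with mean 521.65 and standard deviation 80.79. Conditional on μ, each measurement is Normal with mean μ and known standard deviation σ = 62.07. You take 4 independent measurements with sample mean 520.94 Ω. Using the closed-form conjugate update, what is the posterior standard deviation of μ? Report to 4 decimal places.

For Normal data with known variance σ², a Normal(μ₀, σ₀²) prior on μ is conjugate. Posterior precision = 1/σ₀² + n/σ²; posterior mean is the precision-weighted average of μ₀ and x̄.
σ₀² = 80.79² = 6527.0241, σ² = 62.07² = 3852.6849; σ² + n·σ₀² = 3852.6849 + 4·6527.0241 = 29960.7813.
Posterior precision = 1/σ₀² + n/σ² = 1/6527.0241 + 4/3852.6849 = (σ² + n·σ₀²)/(σ₀²σ²) = 29960.7813/(6527.0241·3852.6849); posterior variance σₙ² = σ₀²σ²/(σ² + n·σ₀²) = 6527.0241·3852.6849/29960.7813 = 839.316136.
Posterior SD = √σₙ² = √(6527.0241·3852.6849/29960.7813) = 28.9710.

28.9710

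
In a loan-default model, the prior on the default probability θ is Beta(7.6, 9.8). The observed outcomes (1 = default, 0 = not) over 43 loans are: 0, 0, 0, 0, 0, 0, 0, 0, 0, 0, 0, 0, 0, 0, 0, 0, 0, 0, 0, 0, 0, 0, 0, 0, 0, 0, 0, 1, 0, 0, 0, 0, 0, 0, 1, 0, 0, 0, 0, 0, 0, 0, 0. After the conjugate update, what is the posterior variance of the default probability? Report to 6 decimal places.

0.002177

The Beta prior is conjugate to a Binomial/Bernoulli likelihood; the update adds successes to α and failures to β.
Posterior: Beta(α+k, β+n−k) = Beta(7.6+2, 9.8+41) = Beta(9.6, 50.8).
Var = αβ/((α+β)²(α+β+1)) = 9.6·50.8/(60.4²·61.4) = 0.002177.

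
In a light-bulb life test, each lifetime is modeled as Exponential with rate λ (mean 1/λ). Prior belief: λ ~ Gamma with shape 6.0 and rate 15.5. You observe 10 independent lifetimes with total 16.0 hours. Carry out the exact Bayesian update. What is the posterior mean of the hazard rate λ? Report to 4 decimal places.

0.5079

With a Gamma(shape α, rate β) prior on the exponential rate λ, the posterior after n observations with total T = Σxᵢ is Gamma(α+n, β+T).
Posterior: Gamma(6.0+10, 15.5+16.0) = Gamma(16.0, 31.5).
Posterior mean of λ = α/β = 16.0/31.5 = 0.5079.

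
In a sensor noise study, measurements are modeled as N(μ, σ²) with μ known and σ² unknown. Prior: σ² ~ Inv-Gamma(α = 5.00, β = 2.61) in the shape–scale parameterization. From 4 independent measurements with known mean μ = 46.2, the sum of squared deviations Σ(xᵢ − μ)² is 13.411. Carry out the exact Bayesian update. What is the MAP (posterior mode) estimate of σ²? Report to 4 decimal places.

With known mean μ and an Inverse-Gamma(α, β) prior on σ², the Normal likelihood is conjugate: posterior is Inv-Gamma(α + n/2, β + Σ(xᵢ−μ)²/2).
Posterior: Inv-Gamma(5.00 + 4/2, 2.61 + 13.411/2) = Inv-Gamma(7.00, 9.3155).
Mode = β/(α+1) = 9.3155/8.00 = 1.1644.

1.1644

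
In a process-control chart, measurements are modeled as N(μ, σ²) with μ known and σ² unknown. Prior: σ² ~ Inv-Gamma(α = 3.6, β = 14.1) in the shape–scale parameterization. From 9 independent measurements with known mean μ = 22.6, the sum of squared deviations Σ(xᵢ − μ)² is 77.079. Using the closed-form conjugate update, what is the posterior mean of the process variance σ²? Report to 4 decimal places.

With known mean μ and an Inverse-Gamma(α, β) prior on σ², the Normal likelihood is conjugate: posterior is Inv-Gamma(α + n/2, β + Σ(xᵢ−μ)²/2).
Posterior: Inv-Gamma(3.6 + 9/2, 14.1 + 77.079/2) = Inv-Gamma(8.10, 52.6395).
E[σ²|data] = β/(α−1) = 52.6395/7.10 = 7.4140.

7.4140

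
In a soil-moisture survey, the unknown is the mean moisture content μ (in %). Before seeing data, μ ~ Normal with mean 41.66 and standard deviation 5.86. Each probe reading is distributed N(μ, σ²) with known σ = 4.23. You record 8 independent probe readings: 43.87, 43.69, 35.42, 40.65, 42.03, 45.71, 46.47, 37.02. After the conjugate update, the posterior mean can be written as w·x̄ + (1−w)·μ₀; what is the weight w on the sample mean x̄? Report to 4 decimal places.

0.9389

For Normal data with known variance σ², a Normal(μ₀, σ₀²) prior on μ is conjugate. Posterior precision = 1/σ₀² + n/σ²; posterior mean is the precision-weighted average of μ₀ and x̄.
σ₀² = 5.86² = 34.3396, σ² = 4.23² = 17.8929. Prior precision 1/σ₀² = 1/34.3396; data precision n/σ² = 8/17.8929.
w = (n/σ²)/(1/σ₀² + n/σ²) = n·σ₀²/(σ² + n·σ₀²) = 8·34.3396/(17.8929 + 8·34.3396) = 274.7168/292.6097 = 0.9389.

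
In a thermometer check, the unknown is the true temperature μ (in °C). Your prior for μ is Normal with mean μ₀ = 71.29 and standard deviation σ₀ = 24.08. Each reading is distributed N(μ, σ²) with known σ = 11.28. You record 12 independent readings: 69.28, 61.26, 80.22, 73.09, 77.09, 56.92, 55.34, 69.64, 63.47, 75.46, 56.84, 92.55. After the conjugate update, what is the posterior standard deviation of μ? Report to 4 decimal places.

3.2269

For Normal data with known variance σ², a Normal(μ₀, σ₀²) prior on μ is conjugate. Posterior precision = 1/σ₀² + n/σ²; posterior mean is the precision-weighted average of μ₀ and x̄.
σ₀² = 24.08² = 579.8464, σ² = 11.28² = 127.2384; σ² + n·σ₀² = 127.2384 + 12·579.8464 = 7085.3952.
Posterior precision = 1/σ₀² + n/σ² = 1/579.8464 + 12/127.2384 = (σ² + n·σ₀²)/(σ₀²σ²) = 7085.3952/(579.8464·127.2384); posterior variance σₙ² = σ₀²σ²/(σ² + n·σ₀²) = 579.8464·127.2384/7085.3952 = 10.412789.
Posterior SD = √σₙ² = √(579.8464·127.2384/7085.3952) = 3.2269.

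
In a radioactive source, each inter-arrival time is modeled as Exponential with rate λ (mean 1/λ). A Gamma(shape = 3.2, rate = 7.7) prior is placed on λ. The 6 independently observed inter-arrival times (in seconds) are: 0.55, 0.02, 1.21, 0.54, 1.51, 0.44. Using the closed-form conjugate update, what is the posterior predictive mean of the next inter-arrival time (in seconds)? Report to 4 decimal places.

With a Gamma(shape α, rate β) prior on the exponential rate λ, the posterior after n observations with total T = Σxᵢ is Gamma(α+n, β+T).
Sum of observations T = 4.27 seconds; n = 6.
Posterior: Gamma(3.2+6, 7.7+4.27) = Gamma(9.2, 11.97).
The predictive distribution for the next observation is Lomax; its mean is β/(α−1) = 11.97/8.2 = 1.4598.

1.4598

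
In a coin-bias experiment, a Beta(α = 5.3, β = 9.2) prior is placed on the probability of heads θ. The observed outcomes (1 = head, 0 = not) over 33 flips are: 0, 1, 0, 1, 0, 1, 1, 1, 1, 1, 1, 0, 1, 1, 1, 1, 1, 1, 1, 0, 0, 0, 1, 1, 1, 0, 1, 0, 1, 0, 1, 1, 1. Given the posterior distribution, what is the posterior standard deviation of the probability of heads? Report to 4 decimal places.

The Beta prior is conjugate to a Binomial/Bernoulli likelihood; the update adds successes to α and failures to β.
Posterior: Beta(α+k, β+n−k) = Beta(5.3+23, 9.2+10) = Beta(28.3, 19.2).
Var = αβ/((α+β)²(α+β+1)) = 28.3·19.2/(47.5²·48.5) = 0.00496545; SD = √0.00496545 = 0.0705.

0.0705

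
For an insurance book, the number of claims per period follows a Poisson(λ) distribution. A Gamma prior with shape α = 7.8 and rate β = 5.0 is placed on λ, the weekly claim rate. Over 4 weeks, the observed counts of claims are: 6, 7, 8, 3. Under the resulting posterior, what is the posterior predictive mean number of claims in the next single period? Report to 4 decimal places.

With a Gamma(shape α, rate β) prior, the Poisson likelihood is conjugate: the posterior is Gamma(α + ΣXᵢ, β + n).
Sum of counts S = 24 over n = 4 weeks.
Posterior: Gamma(α+S, β+n) = Gamma(7.8+24, 5.0+4) = Gamma(31.8, 9.0).
The predictive distribution for one future period is NegBinom with mean α/β = 3.5333.

3.5333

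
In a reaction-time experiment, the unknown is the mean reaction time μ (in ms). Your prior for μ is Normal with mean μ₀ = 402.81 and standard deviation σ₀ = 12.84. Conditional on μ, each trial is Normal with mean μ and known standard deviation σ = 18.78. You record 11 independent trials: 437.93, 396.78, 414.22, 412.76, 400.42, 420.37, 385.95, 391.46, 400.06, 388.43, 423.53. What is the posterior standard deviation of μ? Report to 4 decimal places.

For Normal data with known variance σ², a Normal(μ₀, σ₀²) prior on μ is conjugate. Posterior precision = 1/σ₀² + n/σ²; posterior mean is the precision-weighted average of μ₀ and x̄.
σ₀² = 12.84² = 164.8656, σ² = 18.78² = 352.6884; σ² + n·σ₀² = 352.6884 + 11·164.8656 = 2166.21.
Posterior precision = 1/σ₀² + n/σ² = 1/164.8656 + 11/352.6884 = (σ² + n·σ₀²)/(σ₀²σ²) = 2166.21/(164.8656·352.6884); posterior variance σₙ² = σ₀²σ²/(σ² + n·σ₀²) = 164.8656·352.6884/2166.21 = 26.842358.
Posterior SD = √σₙ² = √(164.8656·352.6884/2166.21) = 5.1810.

5.1810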